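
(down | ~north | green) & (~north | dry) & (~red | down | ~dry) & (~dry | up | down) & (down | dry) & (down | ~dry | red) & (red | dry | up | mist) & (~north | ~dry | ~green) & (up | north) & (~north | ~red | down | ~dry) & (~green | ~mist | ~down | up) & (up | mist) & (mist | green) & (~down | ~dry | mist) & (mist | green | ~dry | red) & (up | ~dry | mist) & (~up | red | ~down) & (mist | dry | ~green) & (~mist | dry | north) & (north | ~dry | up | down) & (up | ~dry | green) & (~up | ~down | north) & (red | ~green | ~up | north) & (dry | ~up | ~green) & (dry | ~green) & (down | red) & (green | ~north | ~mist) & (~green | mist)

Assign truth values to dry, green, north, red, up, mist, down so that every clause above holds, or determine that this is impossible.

UNSATISFIABLE

Branch on north: set north = 0.
From the singleton clause (up), up = 1.
From the singleton clause (~down), down = 0.
From the singleton clause (dry), dry = 1.
From the singleton clause (~red), red = 0.
Now (red) is unsatisfied and unit — conflict.
So north must be the other value — set north = 1.
From the singleton clause (dry), dry = 1.
From the singleton clause (~green), green = 0.
From the singleton clause (down), down = 1.
From the singleton clause (mist), mist = 1.
Now (~mist) is unsatisfied and unit — conflict.
Neither north = 1 nor north = 0 works.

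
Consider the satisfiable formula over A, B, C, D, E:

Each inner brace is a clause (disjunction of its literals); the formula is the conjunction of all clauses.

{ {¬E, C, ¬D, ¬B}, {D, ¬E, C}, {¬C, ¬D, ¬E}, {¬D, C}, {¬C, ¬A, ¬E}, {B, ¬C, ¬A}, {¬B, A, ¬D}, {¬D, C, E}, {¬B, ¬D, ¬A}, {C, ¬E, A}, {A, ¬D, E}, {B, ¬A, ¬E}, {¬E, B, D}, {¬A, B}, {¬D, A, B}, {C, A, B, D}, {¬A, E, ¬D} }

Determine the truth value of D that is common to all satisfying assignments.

Suppose D = True.
From the singleton clause (C), C = True.
From the singleton clause (¬E), E = False.
From the singleton clause (A), A = True.
But (¬A) is also a unit clause — contradiction.
So every satisfying assignment has D = False.

False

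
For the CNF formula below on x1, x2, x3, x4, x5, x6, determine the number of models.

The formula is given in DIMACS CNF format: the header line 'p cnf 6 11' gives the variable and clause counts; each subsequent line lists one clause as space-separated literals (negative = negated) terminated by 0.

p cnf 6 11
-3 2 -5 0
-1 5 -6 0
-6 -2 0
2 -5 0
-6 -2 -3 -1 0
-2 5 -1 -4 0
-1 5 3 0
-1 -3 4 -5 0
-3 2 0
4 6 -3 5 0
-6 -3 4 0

There are 2^6 = 64 truth assignments over (x1, x2, x3, x4, x5, x6).
Split on x6. With x6 = True, the clauses containing x6 are satisfied and ¬x6 drops from the rest; 2 of the 2^5 = 32 assignments to the other variables satisfy what remains.
With x6 = False, by the same count on the reduced clause set, 12 assignments work.
Total: 2 + 12 = 14.

14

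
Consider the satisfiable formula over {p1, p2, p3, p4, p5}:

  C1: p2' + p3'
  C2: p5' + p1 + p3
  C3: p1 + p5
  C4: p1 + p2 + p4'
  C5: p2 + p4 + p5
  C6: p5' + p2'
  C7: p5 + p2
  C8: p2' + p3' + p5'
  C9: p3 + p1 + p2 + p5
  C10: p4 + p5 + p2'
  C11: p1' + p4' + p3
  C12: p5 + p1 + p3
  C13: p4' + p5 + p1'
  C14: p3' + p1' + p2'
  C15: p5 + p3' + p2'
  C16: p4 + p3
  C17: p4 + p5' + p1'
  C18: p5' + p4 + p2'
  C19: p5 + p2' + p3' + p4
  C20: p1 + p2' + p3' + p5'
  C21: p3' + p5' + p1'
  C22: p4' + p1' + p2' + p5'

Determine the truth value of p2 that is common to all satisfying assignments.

False

Suppose p2 = 1.
The clause (p3') is unit, so p3 = 0.
The clause (p5') is unit, so p5 = 0.
The clause (p1) is unit, so p1 = 1.
The clause (p4) is unit, so p4 = 1.
Now (p4') is unsatisfied and unit — conflict.
So every satisfying assignment has p2 = False.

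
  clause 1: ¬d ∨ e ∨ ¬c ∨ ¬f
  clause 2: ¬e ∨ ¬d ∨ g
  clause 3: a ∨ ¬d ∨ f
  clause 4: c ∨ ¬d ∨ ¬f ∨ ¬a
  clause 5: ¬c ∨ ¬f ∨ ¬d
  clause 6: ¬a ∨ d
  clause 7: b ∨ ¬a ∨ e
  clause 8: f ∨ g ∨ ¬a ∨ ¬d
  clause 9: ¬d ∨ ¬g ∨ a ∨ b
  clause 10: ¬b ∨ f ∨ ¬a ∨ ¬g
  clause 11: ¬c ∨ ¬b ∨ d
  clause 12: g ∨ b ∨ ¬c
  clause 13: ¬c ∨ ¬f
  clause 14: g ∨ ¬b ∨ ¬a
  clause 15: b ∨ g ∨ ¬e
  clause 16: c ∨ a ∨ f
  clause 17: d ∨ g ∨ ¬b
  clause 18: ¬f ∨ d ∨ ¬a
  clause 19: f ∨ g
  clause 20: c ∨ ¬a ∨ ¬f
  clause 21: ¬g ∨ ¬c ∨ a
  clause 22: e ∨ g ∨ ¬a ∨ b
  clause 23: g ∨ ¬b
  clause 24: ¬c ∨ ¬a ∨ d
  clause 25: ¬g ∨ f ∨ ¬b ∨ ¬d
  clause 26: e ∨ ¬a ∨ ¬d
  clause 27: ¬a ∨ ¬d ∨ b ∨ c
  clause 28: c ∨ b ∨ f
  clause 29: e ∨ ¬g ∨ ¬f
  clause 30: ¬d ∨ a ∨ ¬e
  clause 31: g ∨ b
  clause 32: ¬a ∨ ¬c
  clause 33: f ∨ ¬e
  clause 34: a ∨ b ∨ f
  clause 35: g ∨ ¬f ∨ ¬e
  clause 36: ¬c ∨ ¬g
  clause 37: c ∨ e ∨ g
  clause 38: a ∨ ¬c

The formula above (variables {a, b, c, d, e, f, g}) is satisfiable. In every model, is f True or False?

Suppose f = False.
From the singleton clause (g), g = True.
From the singleton clause (¬e), e = False.
From the singleton clause (¬c), c = False.
From the singleton clause (a), a = True.
From the singleton clause (d), d = True.
But (¬d) is also a unit clause — contradiction.
So every satisfying assignment has f = True.

True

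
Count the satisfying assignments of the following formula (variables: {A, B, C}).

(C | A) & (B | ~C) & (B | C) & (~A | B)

3

There are 2^3 = 8 truth assignments over (A, B, C).
Check each against the 4 clauses (columns in the order A, B, C):
  F F F  ✗ fails (C | A)
  F F T  ✗ fails (B | ~C)
  F T F  ✗ fails (C | A)
  F T T  ✓ satisfies all
  T F F  ✗ fails (B | C)
  T F T  ✗ fails (B | ~C)
  T T F  ✓ satisfies all
  T T T  ✓ satisfies all
3 of the 8 rows are models.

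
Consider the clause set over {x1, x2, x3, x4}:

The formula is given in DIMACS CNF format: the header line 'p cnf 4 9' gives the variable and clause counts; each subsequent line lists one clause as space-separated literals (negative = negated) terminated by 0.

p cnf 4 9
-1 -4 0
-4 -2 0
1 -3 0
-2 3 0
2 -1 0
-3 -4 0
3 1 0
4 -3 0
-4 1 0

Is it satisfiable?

Try x1 = False.
The clause (¬x3) is unit, so x3 = False.
Now (x3) is unsatisfied and unit — conflict.
Undo x1 and try x1 = True.
The clause (¬x4) is unit, so x4 = False.
The clause (x2) is unit, so x2 = True.
The clause (x3) is unit, so x3 = True.
Now (¬x3) is unsatisfied and unit — conflict.
Both values of x1 lead to a conflict.
No assignment satisfies every clause.

No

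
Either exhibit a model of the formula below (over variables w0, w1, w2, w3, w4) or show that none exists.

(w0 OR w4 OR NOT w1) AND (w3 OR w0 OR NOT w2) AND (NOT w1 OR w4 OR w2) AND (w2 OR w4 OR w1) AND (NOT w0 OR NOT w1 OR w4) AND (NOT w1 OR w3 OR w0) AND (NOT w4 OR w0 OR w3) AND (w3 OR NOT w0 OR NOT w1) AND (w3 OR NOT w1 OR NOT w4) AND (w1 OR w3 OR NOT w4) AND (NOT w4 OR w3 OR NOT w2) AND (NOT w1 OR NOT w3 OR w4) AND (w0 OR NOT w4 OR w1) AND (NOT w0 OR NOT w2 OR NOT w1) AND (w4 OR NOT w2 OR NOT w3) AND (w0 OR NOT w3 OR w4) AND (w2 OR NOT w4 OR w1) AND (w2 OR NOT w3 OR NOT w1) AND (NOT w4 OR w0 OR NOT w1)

w0: true; w1: false; w2: true; w3: false; w4: false

Branch on w0: set w0 = true.
Branch on w1: set w1 = false.
Branch on w2: set w2 = true.
Branch on w3: set w3 = false.
The clause (NOT w4) is unit, so w4 = false.
This assignment satisfies each clause.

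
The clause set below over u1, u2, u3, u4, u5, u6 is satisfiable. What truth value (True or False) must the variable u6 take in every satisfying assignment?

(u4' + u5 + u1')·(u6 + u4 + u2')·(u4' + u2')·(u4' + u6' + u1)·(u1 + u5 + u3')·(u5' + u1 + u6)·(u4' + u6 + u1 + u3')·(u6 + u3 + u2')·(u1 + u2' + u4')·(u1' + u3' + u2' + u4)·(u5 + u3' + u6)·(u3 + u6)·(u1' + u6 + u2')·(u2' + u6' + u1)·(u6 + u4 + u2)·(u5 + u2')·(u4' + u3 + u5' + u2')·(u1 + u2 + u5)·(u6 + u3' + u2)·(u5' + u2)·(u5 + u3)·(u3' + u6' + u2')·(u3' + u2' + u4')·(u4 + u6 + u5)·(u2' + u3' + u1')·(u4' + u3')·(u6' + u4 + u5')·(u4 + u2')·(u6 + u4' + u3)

Suppose u6 = 0.
The clause (u3) is unit, so u3 = 1.
The clause (u5) is unit, so u5 = 1.
The clause (u1) is unit, so u1 = 1.
The clause (u2') is unit, so u2 = 0.
But (u2) is also a unit clause — contradiction.
So every satisfying assignment has u6 = True.

True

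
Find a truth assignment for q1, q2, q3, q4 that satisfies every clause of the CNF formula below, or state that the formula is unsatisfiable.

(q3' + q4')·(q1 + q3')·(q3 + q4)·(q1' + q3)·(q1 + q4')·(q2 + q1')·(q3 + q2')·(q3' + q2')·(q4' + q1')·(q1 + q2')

Branch on q3: set q3 = 0.
From the singleton clause (q4), q4 = 1.
From the singleton clause (q1'), q1 = 0.
That conflicts with the unit clause (q1).
Backtrack on q3: now try q3 = 1.
From the singleton clause (q4'), q4 = 0.
From the singleton clause (q1), q1 = 1.
From the singleton clause (q2), q2 = 1.
That conflicts with the unit clause (q2').
Neither q3 = 1 nor q3 = 0 works.

UNSATISFIABLE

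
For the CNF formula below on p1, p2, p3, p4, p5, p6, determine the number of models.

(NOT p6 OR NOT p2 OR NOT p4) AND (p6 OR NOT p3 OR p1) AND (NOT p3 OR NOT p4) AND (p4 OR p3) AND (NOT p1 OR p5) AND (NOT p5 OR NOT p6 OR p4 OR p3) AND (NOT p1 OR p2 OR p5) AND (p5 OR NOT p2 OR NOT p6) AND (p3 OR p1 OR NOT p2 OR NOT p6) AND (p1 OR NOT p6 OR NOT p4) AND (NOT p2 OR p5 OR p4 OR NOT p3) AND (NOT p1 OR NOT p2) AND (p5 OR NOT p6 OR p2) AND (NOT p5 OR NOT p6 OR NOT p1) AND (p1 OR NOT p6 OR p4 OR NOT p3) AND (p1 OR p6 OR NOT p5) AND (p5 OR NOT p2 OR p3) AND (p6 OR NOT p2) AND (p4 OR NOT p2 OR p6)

3

There are 2^6 = 64 truth assignments over (p1, p2, p3, p4, p5, p6).
Split on p2. With p2 = true, the clauses containing p2 are satisfied and NOT p2 drops from the rest; 0 of the 2^5 = 32 assignments to the other variables satisfy what remains.
With p2 = false, by the same count on the reduced clause set, 3 assignments work.
Total: 0 + 3 = 3.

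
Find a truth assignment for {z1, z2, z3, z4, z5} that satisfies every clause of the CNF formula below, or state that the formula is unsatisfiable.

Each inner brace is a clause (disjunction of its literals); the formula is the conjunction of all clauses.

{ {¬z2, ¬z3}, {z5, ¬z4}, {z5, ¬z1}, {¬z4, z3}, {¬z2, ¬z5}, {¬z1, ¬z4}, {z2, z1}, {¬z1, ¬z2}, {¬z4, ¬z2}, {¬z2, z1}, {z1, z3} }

Try z2 = False.
(z1) alone gives z1 = True.
(z5) alone gives z5 = True.
(¬z4) alone gives z4 = False.
Every clause is now satisfied; z3 is unconstrained.

z1 ↦ True, z2 ↦ False, z3 ↦ True, z4 ↦ False, z5 ↦ True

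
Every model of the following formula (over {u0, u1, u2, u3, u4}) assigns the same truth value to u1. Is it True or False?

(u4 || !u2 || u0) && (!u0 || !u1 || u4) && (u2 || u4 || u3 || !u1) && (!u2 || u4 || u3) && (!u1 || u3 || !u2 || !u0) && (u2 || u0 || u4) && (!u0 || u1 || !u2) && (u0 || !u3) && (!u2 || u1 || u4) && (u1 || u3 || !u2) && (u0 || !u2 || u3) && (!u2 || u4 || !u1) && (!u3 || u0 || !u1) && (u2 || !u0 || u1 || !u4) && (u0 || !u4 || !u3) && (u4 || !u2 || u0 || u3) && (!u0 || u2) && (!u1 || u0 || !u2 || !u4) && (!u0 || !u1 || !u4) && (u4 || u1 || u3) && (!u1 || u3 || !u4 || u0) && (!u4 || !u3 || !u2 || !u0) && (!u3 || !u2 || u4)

False

Suppose u1 = true.
Suppose u0 = false.
(!u3) alone gives u3 = false.
(!u2) alone gives u2 = false.
(u4) alone gives u4 = true.
Now (!u4) is unsatisfied and unit — conflict.
Undo u0 and try u0 = true.
(u4) alone gives u4 = true.
Now (!u4) is unsatisfied and unit — conflict.
Neither u0 = true nor u0 = false works.
So every satisfying assignment has u1 = False.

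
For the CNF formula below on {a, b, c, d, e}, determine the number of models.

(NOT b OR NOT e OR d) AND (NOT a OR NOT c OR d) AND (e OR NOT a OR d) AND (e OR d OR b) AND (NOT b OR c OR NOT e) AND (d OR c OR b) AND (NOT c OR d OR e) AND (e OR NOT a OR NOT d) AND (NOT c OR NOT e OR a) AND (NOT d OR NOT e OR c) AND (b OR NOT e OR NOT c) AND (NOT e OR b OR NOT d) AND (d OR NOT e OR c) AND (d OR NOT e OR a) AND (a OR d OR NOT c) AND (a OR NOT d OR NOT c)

4

There are 2^5 = 32 truth assignments over (a, b, c, d, e).
Split on b. With b = true, the clauses containing b are satisfied and NOT b drops from the rest; 3 of the 2^4 = 16 assignments to the other variables satisfy what remains.
With b = false, by the same count on the reduced clause set, 1 assignment works.
(One model: a=F, b=F, c=F, d=T, e=F.)
Total: 3 + 1 = 4.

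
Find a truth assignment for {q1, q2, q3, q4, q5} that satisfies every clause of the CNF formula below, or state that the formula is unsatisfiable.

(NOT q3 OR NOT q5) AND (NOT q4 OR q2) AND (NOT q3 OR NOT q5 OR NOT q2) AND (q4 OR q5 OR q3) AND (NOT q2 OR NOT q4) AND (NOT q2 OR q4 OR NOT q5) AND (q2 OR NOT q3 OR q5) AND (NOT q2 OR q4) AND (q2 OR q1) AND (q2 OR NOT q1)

UNSATISFIABLE

Branch on q3: set q3 = false.
Branch on q4: set q4 = false.
Unit clause (q5) forces q5 = true.
Unit clause (NOT q2) forces q2 = false.
Unit clause (q1) forces q1 = true.
But (NOT q1) is also a unit clause — contradiction.
Undo q4 and try q4 = true.
Unit clause (q2) forces q2 = true.
But (NOT q2) is also a unit clause — contradiction.
Either choice for q4 ends in contradiction.
Undo q3 and try q3 = true.
Unit clause (NOT q5) forces q5 = false.
Unit clause (q2) forces q2 = true.
Unit clause (NOT q4) forces q4 = false.
But (q4) is also a unit clause — contradiction.
Either choice for q3 ends in contradiction.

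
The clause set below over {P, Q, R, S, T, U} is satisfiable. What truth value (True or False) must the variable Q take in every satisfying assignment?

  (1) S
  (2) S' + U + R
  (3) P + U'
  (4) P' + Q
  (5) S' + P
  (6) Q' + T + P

Suppose Q = 0.
The clause (S) is unit, so S = 1.
The clause (P') is unit, so P = 0.
But (P) is also a unit clause — contradiction.
So every satisfying assignment has Q = True.

True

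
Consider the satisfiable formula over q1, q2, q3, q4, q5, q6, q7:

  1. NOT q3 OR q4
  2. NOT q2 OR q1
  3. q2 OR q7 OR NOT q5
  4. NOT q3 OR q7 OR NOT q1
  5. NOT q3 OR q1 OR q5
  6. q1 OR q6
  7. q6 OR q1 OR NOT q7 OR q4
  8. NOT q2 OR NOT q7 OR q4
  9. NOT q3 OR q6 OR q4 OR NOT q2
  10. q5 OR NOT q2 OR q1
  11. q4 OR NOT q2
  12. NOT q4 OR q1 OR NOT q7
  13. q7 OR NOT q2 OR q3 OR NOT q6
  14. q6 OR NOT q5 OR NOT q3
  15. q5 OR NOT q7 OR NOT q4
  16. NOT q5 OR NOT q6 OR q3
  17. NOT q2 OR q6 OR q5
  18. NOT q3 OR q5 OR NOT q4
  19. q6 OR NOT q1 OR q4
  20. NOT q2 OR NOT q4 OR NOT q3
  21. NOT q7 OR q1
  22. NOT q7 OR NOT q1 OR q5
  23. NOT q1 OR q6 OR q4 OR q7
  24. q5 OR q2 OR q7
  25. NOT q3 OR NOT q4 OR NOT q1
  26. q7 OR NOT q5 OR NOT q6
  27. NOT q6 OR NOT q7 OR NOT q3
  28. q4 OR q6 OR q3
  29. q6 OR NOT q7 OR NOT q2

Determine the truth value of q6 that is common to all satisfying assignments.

Suppose q6 = true.
Suppose q3 = false.
From the singleton clause (NOT q5), q5 = false.
Suppose q2 = false.
From the singleton clause (q7), q7 = true.
From the singleton clause (NOT q4), q4 = false.
From the singleton clause (q1), q1 = true.
That conflicts with the unit clause (NOT q1).
So q2 must be the other value — set q2 = true.
From the singleton clause (q1), q1 = true.
From the singleton clause (q4), q4 = true.
From the singleton clause (q7), q7 = true.
That conflicts with the unit clause (NOT q7).
Both values of q2 lead to a conflict.
So q3 must be the other value — set q3 = true.
From the singleton clause (q4), q4 = true.
From the singleton clause (q5), q5 = true.
From the singleton clause (NOT q2), q2 = false.
From the singleton clause (q7), q7 = true.
That conflicts with the unit clause (NOT q7).
Both values of q3 lead to a conflict.
So every satisfying assignment has q6 = False.

False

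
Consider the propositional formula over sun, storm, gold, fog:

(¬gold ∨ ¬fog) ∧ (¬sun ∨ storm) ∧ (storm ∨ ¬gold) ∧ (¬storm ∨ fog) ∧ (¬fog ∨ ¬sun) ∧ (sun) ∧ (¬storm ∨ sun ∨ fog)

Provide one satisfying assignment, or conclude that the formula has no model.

UNSATISFIABLE

From the singleton clause (sun), sun = True.
From the singleton clause (storm), storm = True.
From the singleton clause (fog), fog = True.
But (¬fog) is also a unit clause — contradiction.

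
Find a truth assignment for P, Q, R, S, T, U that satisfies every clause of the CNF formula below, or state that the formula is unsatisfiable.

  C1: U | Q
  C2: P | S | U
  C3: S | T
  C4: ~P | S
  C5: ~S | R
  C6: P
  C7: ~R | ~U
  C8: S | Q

P=1, Q=1, R=1, S=1, T=1, U=0

The clause (P) is unit, so P = 1.
The clause (S) is unit, so S = 1.
The clause (R) is unit, so R = 1.
The clause (~U) is unit, so U = 0.
The clause (Q) is unit, so Q = 1.
Every clause is now satisfied; T is unconstrained.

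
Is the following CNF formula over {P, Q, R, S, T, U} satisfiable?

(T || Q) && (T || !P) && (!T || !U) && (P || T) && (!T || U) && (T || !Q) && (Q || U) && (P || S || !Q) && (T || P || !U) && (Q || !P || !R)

Case T = true:
The clause (!U) is unit, so U = false.
But (U) is also a unit clause — contradiction.
Undo T and try T = false.
The clause (Q) is unit, so Q = true.
But (!Q) is also a unit clause — contradiction.
Both values of T lead to a conflict.
No assignment satisfies every clause.

No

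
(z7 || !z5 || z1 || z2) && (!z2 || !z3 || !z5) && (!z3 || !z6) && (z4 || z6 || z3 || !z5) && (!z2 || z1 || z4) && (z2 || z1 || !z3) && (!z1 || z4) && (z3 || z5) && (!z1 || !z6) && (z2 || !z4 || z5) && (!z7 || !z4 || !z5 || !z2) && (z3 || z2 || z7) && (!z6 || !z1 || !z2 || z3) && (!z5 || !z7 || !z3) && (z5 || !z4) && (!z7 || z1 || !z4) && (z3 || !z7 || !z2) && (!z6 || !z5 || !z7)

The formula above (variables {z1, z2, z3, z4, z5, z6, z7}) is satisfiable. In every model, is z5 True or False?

True

Suppose z5 = false.
Unit clause (z3) forces z3 = true.
Unit clause (!z6) forces z6 = false.
Unit clause (!z4) forces z4 = false.
Unit clause (!z1) forces z1 = false.
Unit clause (!z2) forces z2 = false.
That conflicts with the unit clause (z2).
So every satisfying assignment has z5 = True.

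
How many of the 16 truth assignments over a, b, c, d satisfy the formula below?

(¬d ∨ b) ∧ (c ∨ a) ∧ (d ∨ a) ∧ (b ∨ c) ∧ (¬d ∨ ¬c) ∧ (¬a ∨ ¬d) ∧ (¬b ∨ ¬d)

3

There are 2^4 = 16 truth assignments over (a, b, c, d).
Check each against the 7 clauses (columns in the order a, b, c, d):
  F F F F  ✗ fails (c ∨ a)
  F F F T  ✗ fails (¬d ∨ b)
  F F T F  ✗ fails (d ∨ a)
  F F T T  ✗ fails (¬d ∨ b)
  F T F F  ✗ fails (c ∨ a)
  F T F T  ✗ fails (c ∨ a)
  F T T F  ✗ fails (d ∨ a)
  F T T T  ✗ fails (¬d ∨ ¬c)
  T F F F  ✗ fails (b ∨ c)
  T F F T  ✗ fails (¬d ∨ b)
  T F T F  ✓ satisfies all
  T F T T  ✗ fails (¬d ∨ b)
  T T F F  ✓ satisfies all
  T T F T  ✗ fails (¬a ∨ ¬d)
  T T T F  ✓ satisfies all
  T T T T  ✗ fails (¬d ∨ ¬c)
3 of the 16 rows are models.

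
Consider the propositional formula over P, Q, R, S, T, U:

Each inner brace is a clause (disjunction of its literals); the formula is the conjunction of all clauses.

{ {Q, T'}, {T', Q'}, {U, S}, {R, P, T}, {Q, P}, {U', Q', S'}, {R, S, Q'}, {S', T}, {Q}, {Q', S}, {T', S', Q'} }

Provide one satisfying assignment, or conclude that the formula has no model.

UNSATISFIABLE

The clause (Q) is unit, so Q = 1.
The clause (T') is unit, so T = 0.
The clause (S') is unit, so S = 0.
But (S) is also a unit clause — contradiction.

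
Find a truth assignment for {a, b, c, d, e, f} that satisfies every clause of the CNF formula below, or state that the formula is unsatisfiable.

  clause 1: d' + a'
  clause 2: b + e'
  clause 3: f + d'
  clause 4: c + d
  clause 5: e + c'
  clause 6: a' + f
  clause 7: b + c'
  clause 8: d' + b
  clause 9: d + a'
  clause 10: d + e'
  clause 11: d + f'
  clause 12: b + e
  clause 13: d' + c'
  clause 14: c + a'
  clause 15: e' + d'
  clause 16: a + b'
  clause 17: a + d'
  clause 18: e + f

UNSATISFIABLE

Suppose d = 0.
Unit clause (c) forces c = 1.
Unit clause (e) forces e = 1.
Now (e') is unsatisfied and unit — conflict.
So d must be the other value — set d = 1.
Unit clause (a') forces a = 0.
Now (a) is unsatisfied and unit — conflict.
Neither d = 1 nor d = 0 works.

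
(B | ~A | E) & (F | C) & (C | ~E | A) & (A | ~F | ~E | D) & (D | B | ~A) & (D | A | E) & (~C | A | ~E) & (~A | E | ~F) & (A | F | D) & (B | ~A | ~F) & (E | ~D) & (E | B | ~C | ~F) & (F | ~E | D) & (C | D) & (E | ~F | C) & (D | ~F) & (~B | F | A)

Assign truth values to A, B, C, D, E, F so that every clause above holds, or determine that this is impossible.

A: 1, B: 0, C: 1, D: 1, E: 1, F: 0

Try F = 0.
Unit clause (C) forces C = 1.
Try A = 1.
Try B = 0.
Unit clause (E) forces E = 1.
Unit clause (D) forces D = 1.
All clauses are satisfied.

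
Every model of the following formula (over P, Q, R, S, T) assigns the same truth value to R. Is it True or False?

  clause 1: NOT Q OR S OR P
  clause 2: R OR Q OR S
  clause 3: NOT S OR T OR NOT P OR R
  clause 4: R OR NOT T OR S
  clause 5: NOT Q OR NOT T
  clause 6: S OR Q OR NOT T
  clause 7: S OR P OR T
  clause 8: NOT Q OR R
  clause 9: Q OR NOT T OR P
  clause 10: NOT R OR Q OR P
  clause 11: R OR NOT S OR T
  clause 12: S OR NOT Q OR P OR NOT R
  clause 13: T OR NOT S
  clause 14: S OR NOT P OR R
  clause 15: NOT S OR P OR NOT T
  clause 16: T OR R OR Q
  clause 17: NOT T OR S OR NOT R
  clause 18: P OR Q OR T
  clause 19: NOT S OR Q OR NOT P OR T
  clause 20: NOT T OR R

Suppose R = false.
(NOT Q) alone gives Q = false.
(S) alone gives S = true.
(T) alone gives T = true.
But (NOT T) is also a unit clause — contradiction.
So every satisfying assignment has R = True.

True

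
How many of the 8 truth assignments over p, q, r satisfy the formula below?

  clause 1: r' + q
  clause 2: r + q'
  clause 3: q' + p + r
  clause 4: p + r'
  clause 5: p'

1

There are 2^3 = 8 truth assignments over (p, q, r).
Check each against the 5 clauses (columns in the order p, q, r):
  F F F  ✓ satisfies all
  F F T  ✗ fails (r' + q)
  F T F  ✗ fails (r + q')
  F T T  ✗ fails (p + r')
  T F F  ✗ fails (p')
  T F T  ✗ fails (r' + q)
  T T F  ✗ fails (r + q')
  T T T  ✗ fails (p')
1 of the 8 rows is a model.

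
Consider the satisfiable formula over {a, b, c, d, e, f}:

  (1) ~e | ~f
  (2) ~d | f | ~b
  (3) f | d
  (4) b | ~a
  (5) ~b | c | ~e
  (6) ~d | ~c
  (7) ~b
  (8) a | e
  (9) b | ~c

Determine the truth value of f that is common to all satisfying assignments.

False

Suppose f = 1.
Unit clause (~e) forces e = 0.
Unit clause (~b) forces b = 0.
Unit clause (~a) forces a = 0.
Now (a) is unsatisfied and unit — conflict.
So every satisfying assignment has f = False.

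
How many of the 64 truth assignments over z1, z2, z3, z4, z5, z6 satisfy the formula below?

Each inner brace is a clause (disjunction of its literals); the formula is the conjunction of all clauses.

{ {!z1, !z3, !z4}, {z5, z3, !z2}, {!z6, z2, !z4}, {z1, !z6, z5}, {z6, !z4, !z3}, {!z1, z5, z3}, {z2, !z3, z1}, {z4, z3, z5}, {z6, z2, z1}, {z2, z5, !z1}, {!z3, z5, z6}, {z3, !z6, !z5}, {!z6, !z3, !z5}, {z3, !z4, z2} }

9

There are 2^6 = 64 truth assignments over (z1, z2, z3, z4, z5, z6).
Split on z6. With z6 = true, the clauses containing z6 are satisfied and !z6 drops from the rest; 1 of the 2^5 = 32 assignments to the other variables satisfy what remains.
With z6 = false, by the same count on the reduced clause set, 8 assignments work.
Total: 1 + 8 = 9.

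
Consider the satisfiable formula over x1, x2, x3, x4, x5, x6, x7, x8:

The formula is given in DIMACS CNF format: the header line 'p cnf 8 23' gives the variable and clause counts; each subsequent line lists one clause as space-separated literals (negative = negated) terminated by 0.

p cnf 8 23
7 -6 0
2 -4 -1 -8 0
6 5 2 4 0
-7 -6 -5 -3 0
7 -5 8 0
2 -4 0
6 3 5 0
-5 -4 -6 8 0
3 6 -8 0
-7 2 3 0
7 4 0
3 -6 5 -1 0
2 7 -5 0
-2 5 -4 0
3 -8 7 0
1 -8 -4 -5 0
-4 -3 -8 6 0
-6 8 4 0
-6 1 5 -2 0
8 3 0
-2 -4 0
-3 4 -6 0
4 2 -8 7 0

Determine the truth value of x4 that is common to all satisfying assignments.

False

Suppose x4 = True.
Unit clause (x2) forces x2 = True.
That conflicts with the unit clause (¬x2).
So every satisfying assignment has x4 = False.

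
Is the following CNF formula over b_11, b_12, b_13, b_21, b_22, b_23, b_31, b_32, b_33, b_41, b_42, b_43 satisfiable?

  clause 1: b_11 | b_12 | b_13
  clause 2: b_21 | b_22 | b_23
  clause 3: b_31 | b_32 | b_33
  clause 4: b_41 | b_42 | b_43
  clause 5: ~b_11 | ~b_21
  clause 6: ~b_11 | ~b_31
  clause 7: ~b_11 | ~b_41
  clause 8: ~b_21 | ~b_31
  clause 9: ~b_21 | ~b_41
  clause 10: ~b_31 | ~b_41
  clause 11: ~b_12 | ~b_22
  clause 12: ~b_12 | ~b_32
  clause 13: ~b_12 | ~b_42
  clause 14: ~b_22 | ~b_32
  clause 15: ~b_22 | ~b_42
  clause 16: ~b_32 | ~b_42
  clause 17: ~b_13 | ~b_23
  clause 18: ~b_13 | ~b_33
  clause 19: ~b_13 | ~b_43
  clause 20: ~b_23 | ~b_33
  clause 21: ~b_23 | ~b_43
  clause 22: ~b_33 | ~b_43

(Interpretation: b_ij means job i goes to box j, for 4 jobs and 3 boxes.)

Unsatisfiable

Case b_11 = 0:
Case b_12 = 1:
(~b_22) alone gives b_22 = 0.
(~b_32) alone gives b_32 = 0.
(~b_42) alone gives b_42 = 0.
Case b_21 = 1:
(~b_31) alone gives b_31 = 0.
(b_33) alone gives b_33 = 1.
(~b_41) alone gives b_41 = 0.
(b_43) alone gives b_43 = 1.
That conflicts with the unit clause (~b_43).
Backtrack on b_21: now try b_21 = 0.
(b_23) alone gives b_23 = 1.
(~b_13) alone gives b_13 = 0.
(~b_33) alone gives b_33 = 0.
(b_31) alone gives b_31 = 1.
(~b_41) alone gives b_41 = 0.
(b_43) alone gives b_43 = 1.
That conflicts with the unit clause (~b_43).
Either choice for b_21 ends in contradiction.
Backtrack on b_12: now try b_12 = 0.
(b_13) alone gives b_13 = 1.
(~b_23) alone gives b_23 = 0.
(~b_33) alone gives b_33 = 0.
(~b_43) alone gives b_43 = 0.
Case b_21 = 1:
(~b_31) alone gives b_31 = 0.
(b_32) alone gives b_32 = 1.
(~b_41) alone gives b_41 = 0.
(b_42) alone gives b_42 = 1.
That conflicts with the unit clause (~b_42).
Backtrack on b_21: now try b_21 = 0.
(b_22) alone gives b_22 = 1.
(~b_32) alone gives b_32 = 0.
(b_31) alone gives b_31 = 1.
(~b_41) alone gives b_41 = 0.
(b_42) alone gives b_42 = 1.
That conflicts with the unit clause (~b_42).
Either choice for b_21 ends in contradiction.
Either choice for b_12 ends in contradiction.
Backtrack on b_11: now try b_11 = 1.
(~b_21) alone gives b_21 = 0.
(~b_31) alone gives b_31 = 0.
(~b_41) alone gives b_41 = 0.
Case b_22 = 1:
(~b_12) alone gives b_12 = 0.
(~b_32) alone gives b_32 = 0.
(b_33) alone gives b_33 = 1.
(~b_42) alone gives b_42 = 0.
(b_43) alone gives b_43 = 1.
That conflicts with the unit clause (~b_43).
Backtrack on b_22: now try b_22 = 0.
(b_23) alone gives b_23 = 1.
(~b_13) alone gives b_13 = 0.
(~b_33) alone gives b_33 = 0.
(b_32) alone gives b_32 = 1.
(~b_12) alone gives b_12 = 0.
(~b_42) alone gives b_42 = 0.
(b_43) alone gives b_43 = 1.
That conflicts with the unit clause (~b_43).
Either choice for b_22 ends in contradiction.
Either choice for b_11 ends in contradiction.
No assignment satisfies every clause.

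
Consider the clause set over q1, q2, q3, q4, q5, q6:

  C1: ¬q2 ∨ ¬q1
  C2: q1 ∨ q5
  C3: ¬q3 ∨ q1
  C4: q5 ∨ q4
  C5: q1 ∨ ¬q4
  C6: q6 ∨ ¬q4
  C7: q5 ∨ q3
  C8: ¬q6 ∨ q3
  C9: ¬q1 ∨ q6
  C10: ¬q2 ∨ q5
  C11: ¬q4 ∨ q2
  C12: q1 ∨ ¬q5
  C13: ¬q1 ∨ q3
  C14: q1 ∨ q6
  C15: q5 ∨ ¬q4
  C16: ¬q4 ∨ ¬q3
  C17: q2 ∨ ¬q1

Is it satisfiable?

No

Suppose q2 = False.
(¬q4) alone gives q4 = False.
(q5) alone gives q5 = True.
(q1) alone gives q1 = True.
Now (¬q1) is unsatisfied and unit — conflict.
So q2 must be the other value — set q2 = True.
(¬q1) alone gives q1 = False.
(q5) alone gives q5 = True.
Now (¬q5) is unsatisfied and unit — conflict.
Either choice for q2 ends in contradiction.
No assignment satisfies every clause.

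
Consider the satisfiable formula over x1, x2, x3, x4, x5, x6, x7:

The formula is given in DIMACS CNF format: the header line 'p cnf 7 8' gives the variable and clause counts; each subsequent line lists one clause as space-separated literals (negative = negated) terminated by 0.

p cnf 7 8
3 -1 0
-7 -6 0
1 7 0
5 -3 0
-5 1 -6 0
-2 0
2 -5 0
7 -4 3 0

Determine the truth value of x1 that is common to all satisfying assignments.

Suppose x1 = True.
From the singleton clause (x3), x3 = True.
From the singleton clause (x5), x5 = True.
From the singleton clause (¬x2), x2 = False.
But (x2) is also a unit clause — contradiction.
So every satisfying assignment has x1 = False.

False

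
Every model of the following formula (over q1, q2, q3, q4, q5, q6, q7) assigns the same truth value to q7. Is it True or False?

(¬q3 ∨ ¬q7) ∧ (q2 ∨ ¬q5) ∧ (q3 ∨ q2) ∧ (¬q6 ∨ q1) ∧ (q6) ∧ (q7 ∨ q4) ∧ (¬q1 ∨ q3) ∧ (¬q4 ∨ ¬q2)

Suppose q7 = True.
(¬q3) alone gives q3 = False.
(q2) alone gives q2 = True.
(q6) alone gives q6 = True.
(q1) alone gives q1 = True.
That conflicts with the unit clause (¬q1).
So every satisfying assignment has q7 = False.

False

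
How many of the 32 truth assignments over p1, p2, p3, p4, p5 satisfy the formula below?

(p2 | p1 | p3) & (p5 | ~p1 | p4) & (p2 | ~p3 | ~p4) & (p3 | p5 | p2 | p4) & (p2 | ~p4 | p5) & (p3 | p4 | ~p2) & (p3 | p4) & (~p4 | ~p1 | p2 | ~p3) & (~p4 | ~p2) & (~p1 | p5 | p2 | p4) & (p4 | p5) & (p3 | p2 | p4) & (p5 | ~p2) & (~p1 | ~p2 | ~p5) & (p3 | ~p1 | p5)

There are 2^5 = 32 truth assignments over (p1, p2, p3, p4, p5).
Split on p2. With p2 = 1, the clauses containing p2 are satisfied and ~p2 drops from the rest; 1 of the 2^4 = 16 assignments to the other variables satisfy what remains.
With p2 = 0, by the same count on the reduced clause set, 3 assignments work.
Total: 1 + 3 = 4.

4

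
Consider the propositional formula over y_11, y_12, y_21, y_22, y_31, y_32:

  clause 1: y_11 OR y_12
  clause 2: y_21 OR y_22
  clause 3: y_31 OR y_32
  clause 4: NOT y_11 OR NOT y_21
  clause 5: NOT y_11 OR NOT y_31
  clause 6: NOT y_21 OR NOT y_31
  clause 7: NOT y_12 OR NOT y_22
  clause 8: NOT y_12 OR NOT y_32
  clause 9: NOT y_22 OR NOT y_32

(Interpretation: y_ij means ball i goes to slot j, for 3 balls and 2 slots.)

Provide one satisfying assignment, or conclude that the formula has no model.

UNSATISFIABLE

Case y_11 = true:
Unit clause (NOT y_21) forces y_21 = false.
Unit clause (y_22) forces y_22 = true.
Unit clause (NOT y_31) forces y_31 = false.
Unit clause (y_32) forces y_32 = true.
But (NOT y_32) is also a unit clause — contradiction.
So y_11 must be the other value — set y_11 = false.
Unit clause (y_12) forces y_12 = true.
Unit clause (NOT y_22) forces y_22 = false.
Unit clause (y_21) forces y_21 = true.
Unit clause (NOT y_31) forces y_31 = false.
Unit clause (y_32) forces y_32 = true.
But (NOT y_32) is also a unit clause — contradiction.
Both values of y_11 lead to a conflict.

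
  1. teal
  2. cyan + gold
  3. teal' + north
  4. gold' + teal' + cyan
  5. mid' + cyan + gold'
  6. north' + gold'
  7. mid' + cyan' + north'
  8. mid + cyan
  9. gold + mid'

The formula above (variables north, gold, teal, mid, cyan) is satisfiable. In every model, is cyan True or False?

Suppose cyan = 0.
The clause (teal) is unit, so teal = 1.
The clause (gold) is unit, so gold = 1.
But (gold') is also a unit clause — contradiction.
So every satisfying assignment has cyan = True.

True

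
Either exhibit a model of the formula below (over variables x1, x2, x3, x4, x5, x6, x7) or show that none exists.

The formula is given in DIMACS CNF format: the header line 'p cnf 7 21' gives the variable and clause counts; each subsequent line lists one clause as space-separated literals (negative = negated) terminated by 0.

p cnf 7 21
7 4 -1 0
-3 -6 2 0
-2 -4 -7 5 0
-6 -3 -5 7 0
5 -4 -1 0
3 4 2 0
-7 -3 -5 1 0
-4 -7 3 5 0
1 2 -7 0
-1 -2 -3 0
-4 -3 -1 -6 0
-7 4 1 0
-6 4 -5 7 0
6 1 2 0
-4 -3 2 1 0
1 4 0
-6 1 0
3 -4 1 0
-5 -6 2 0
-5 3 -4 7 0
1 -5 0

Case x1 = True:
Case x7 = True:
Case x5 = True:
Case x2 = False:
From the singleton clause (¬x6), x6 = False.
Case x3 = True:
No clause remains; x4 is free.

x1: True; x2: False; x3: True; x4: True; x5: True; x6: False; x7: True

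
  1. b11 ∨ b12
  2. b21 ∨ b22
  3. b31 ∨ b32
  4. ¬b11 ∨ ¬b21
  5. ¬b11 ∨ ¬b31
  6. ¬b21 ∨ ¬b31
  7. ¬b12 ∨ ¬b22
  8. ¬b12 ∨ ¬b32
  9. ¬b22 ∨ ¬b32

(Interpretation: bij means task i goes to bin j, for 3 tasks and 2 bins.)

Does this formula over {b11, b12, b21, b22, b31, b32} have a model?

Unsatisfiable

Branch on b11: set b11 = True.
(¬b21) alone gives b21 = False.
(b22) alone gives b22 = True.
(¬b31) alone gives b31 = False.
(b32) alone gives b32 = True.
Now (¬b32) is unsatisfied and unit — conflict.
So b11 must be the other value — set b11 = False.
(b12) alone gives b12 = True.
(¬b22) alone gives b22 = False.
(b21) alone gives b21 = True.
(¬b31) alone gives b31 = False.
(b32) alone gives b32 = True.
Now (¬b32) is unsatisfied and unit — conflict.
Neither b11 = True nor b11 = False works.
No assignment satisfies every clause.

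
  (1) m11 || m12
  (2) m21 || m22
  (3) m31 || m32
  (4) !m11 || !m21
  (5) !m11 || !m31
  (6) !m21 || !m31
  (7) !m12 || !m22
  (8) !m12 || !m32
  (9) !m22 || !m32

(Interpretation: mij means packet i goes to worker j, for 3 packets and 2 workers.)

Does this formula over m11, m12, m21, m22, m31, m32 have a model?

No

Case m11 = true:
The clause (!m21) is unit, so m21 = false.
The clause (m22) is unit, so m22 = true.
The clause (!m31) is unit, so m31 = false.
The clause (m32) is unit, so m32 = true.
That conflicts with the unit clause (!m32).
Backtrack on m11: now try m11 = false.
The clause (m12) is unit, so m12 = true.
The clause (!m22) is unit, so m22 = false.
The clause (m21) is unit, so m21 = true.
The clause (!m31) is unit, so m31 = false.
The clause (m32) is unit, so m32 = true.
That conflicts with the unit clause (!m32).
Either choice for m11 ends in contradiction.
No assignment satisfies every clause.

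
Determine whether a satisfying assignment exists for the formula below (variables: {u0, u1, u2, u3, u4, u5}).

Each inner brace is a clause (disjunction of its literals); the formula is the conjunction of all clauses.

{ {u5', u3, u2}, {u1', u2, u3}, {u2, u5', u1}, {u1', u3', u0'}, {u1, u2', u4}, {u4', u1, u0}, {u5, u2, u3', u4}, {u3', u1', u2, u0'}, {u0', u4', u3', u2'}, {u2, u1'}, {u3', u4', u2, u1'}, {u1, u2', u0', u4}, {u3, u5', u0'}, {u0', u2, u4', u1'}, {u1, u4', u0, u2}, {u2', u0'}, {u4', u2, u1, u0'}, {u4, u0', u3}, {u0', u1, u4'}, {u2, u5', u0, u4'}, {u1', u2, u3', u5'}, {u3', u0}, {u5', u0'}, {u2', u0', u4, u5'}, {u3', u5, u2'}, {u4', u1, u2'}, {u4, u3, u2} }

Yes, satisfiable

Case u2 = 1:
The clause (u0') is unit, so u0 = 0.
The clause (u3') is unit, so u3 = 0.
Case u1 = 1:
No clause remains; u4, u5 are free.
A satisfying assignment: u0=0; u1=1; u2=1; u3=0; u4=0; u5=1.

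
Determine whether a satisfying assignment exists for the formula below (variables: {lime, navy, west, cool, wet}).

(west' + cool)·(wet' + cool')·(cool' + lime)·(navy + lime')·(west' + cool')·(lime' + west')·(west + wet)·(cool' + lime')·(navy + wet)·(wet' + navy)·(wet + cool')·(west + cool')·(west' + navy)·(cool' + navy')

Satisfiable

Case west = 0:
From the singleton clause (wet), wet = 1.
From the singleton clause (cool'), cool = 0.
From the singleton clause (navy), navy = 1.
Every clause is now satisfied; lime is unconstrained.
A satisfying assignment: lime=1, navy=1, west=0, cool=0, wet=1.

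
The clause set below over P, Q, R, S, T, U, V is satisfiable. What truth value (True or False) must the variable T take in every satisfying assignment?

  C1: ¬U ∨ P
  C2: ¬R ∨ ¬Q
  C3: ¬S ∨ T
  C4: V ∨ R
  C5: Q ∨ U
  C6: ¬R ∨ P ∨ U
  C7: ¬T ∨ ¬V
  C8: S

Suppose T = False.
(¬S) alone gives S = False.
That conflicts with the unit clause (S).
So every satisfying assignment has T = True.

True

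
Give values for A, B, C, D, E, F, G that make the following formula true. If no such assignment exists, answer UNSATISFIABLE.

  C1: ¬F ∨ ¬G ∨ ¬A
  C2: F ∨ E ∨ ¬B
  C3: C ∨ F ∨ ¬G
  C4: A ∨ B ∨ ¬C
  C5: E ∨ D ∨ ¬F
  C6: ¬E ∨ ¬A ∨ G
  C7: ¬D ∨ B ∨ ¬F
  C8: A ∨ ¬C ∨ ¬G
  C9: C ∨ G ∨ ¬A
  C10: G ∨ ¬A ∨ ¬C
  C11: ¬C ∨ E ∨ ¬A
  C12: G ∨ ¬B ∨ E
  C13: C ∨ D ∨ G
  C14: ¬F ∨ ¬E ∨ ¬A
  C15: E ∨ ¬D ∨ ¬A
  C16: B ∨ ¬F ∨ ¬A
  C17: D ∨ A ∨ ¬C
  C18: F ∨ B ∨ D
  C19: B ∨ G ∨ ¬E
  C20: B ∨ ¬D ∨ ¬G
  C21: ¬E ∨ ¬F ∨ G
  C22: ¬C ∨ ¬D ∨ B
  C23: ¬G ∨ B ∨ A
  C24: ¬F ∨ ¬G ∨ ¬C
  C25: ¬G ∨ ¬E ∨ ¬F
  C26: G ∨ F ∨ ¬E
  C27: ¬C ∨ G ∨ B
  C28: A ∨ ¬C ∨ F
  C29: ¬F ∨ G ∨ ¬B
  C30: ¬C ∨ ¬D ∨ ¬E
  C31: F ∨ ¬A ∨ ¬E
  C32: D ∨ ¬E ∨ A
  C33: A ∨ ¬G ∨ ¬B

Case F = False:
Case E = False:
The clause (¬B) is unit, so B = False.
The clause (D) is unit, so D = True.
The clause (¬A) is unit, so A = False.
The clause (¬C) is unit, so C = False.
The clause (¬G) is unit, so G = False.
Every clause now holds.

A ↦ False; B ↦ False; C ↦ False; D ↦ True; E ↦ False; F ↦ False; G ↦ False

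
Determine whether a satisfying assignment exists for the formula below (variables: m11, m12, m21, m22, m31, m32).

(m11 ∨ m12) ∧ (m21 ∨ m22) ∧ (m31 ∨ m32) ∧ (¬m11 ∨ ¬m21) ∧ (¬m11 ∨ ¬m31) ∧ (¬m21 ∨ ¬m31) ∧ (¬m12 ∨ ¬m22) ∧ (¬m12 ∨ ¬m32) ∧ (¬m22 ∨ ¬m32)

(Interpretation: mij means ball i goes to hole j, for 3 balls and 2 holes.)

No, unsatisfiable

Suppose m11 = True.
(¬m21) alone gives m21 = False.
(m22) alone gives m22 = True.
(¬m31) alone gives m31 = False.
(m32) alone gives m32 = True.
But (¬m32) is also a unit clause — contradiction.
Undo m11 and try m11 = False.
(m12) alone gives m12 = True.
(¬m22) alone gives m22 = False.
(m21) alone gives m21 = True.
(¬m31) alone gives m31 = False.
(m32) alone gives m32 = True.
But (¬m32) is also a unit clause — contradiction.
Neither m11 = True nor m11 = False works.
No assignment satisfies every clause.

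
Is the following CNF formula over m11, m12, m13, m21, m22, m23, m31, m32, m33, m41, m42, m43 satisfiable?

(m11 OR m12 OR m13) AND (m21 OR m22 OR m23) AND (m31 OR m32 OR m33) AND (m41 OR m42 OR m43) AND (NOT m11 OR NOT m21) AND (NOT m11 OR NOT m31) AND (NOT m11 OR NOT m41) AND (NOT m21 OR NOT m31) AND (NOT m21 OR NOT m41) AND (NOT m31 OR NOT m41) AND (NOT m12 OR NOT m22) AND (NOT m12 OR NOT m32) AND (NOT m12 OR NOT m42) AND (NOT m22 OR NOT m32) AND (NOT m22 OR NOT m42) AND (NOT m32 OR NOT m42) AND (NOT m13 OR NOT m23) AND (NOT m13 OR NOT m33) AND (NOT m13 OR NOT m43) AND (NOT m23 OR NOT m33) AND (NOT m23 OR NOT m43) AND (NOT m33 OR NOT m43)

No, unsatisfiable

Try m11 = false.
Try m12 = true.
(NOT m22) alone gives m22 = false.
(NOT m32) alone gives m32 = false.
(NOT m42) alone gives m42 = false.
Try m21 = true.
(NOT m31) alone gives m31 = false.
(m33) alone gives m33 = true.
(NOT m41) alone gives m41 = false.
(m43) alone gives m43 = true.
But (NOT m43) is also a unit clause — contradiction.
Undo m21 and try m21 = false.
(m23) alone gives m23 = true.
(NOT m13) alone gives m13 = false.
(NOT m33) alone gives m33 = false.
(m31) alone gives m31 = true.
(NOT m41) alone gives m41 = false.
(m43) alone gives m43 = true.
But (NOT m43) is also a unit clause — contradiction.
Neither m21 = true nor m21 = false works.
Undo m12 and try m12 = false.
(m13) alone gives m13 = true.
(NOT m23) alone gives m23 = false.
(NOT m33) alone gives m33 = false.
(NOT m43) alone gives m43 = false.
Try m21 = true.
(NOT m31) alone gives m31 = false.
(m32) alone gives m32 = true.
(NOT m41) alone gives m41 = false.
(m42) alone gives m42 = true.
But (NOT m42) is also a unit clause — contradiction.
Undo m21 and try m21 = false.
(m22) alone gives m22 = true.
(NOT m32) alone gives m32 = false.
(m31) alone gives m31 = true.
(NOT m41) alone gives m41 = false.
(m42) alone gives m42 = true.
But (NOT m42) is also a unit clause — contradiction.
Neither m21 = true nor m21 = false works.
Neither m12 = true nor m12 = false works.
Undo m11 and try m11 = true.
(NOT m21) alone gives m21 = false.
(NOT m31) alone gives m31 = false.
(NOT m41) alone gives m41 = false.
Try m22 = true.
(NOT m12) alone gives m12 = false.
(NOT m32) alone gives m32 = false.
(m33) alone gives m33 = true.
(NOT m42) alone gives m42 = false.
(m43) alone gives m43 = true.
But (NOT m43) is also a unit clause — contradiction.
Undo m22 and try m22 = false.
(m23) alone gives m23 = true.
(NOT m13) alone gives m13 = false.
(NOT m33) alone gives m33 = false.
(m32) alone gives m32 = true.
(NOT m12) alone gives m12 = false.
(NOT m42) alone gives m42 = false.
(m43) alone gives m43 = true.
But (NOT m43) is also a unit clause — contradiction.
Neither m22 = true nor m22 = false works.
Neither m11 = true nor m11 = false works.
No assignment satisfies every clause.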